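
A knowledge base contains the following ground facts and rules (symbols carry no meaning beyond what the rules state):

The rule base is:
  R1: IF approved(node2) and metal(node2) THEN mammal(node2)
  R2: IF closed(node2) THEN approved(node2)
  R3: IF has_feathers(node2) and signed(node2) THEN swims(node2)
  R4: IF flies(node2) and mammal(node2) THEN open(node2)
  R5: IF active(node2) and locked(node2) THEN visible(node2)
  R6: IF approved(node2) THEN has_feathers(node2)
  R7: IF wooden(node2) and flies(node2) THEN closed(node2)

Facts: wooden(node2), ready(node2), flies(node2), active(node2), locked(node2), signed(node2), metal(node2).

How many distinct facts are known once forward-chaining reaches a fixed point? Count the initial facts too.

14

[1] R5 [IF active(node2) and locked(node2) THEN visible(node2)]; R7 [IF wooden(node2) and flies(node2) THEN closed(node2)]. ⇒ new: visible(node2), closed(node2).
[2] R2 [IF closed(node2) THEN approved(node2)]. ⇒ new: approved(node2).
[3] R1 [IF approved(node2) and metal(node2) THEN mammal(node2)]; R6 [IF approved(node2) THEN has_feathers(node2)]. ⇒ new: mammal(node2), has_feathers(node2).
[4] R3 [IF has_feathers(node2) and signed(node2) THEN swims(node2)]; R4 [IF flies(node2) and mammal(node2) THEN open(node2)]. ⇒ new: swims(node2), open(node2).
Closure: {active(node2), approved(node2), closed(node2), flies(node2), has_feathers(node2), locked(node2), mammal(node2), metal(node2), open(node2), ready(node2), signed(node2), swims(node2), visible(node2), wooden(node2)} — 14 facts.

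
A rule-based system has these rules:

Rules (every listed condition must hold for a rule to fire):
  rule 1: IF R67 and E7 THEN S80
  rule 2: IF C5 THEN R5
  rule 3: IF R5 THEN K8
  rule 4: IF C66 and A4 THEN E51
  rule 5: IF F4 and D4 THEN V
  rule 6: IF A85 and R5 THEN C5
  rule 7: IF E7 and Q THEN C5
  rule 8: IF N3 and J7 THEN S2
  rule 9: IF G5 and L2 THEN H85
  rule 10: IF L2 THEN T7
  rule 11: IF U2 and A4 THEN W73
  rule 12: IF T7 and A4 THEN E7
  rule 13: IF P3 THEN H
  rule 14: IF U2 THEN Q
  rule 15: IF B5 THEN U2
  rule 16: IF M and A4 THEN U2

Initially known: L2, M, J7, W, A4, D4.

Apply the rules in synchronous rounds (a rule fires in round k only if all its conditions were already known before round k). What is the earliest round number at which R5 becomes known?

4

Round 1: rule 10 [IF L2 THEN T7]; rule 16 [IF M and A4 THEN U2]. New: T7, U2.
Round 2: rule 11 [IF U2 and A4 THEN W73]; rule 12 [IF T7 and A4 THEN E7]; rule 14 [IF U2 THEN Q]. New: W73, E7, Q.
Round 3: rule 7 [IF E7 and Q THEN C5]. New: C5.
Round 4: rule 2 [IF C5 THEN R5]. New: R5.
R5 first appears in round 4.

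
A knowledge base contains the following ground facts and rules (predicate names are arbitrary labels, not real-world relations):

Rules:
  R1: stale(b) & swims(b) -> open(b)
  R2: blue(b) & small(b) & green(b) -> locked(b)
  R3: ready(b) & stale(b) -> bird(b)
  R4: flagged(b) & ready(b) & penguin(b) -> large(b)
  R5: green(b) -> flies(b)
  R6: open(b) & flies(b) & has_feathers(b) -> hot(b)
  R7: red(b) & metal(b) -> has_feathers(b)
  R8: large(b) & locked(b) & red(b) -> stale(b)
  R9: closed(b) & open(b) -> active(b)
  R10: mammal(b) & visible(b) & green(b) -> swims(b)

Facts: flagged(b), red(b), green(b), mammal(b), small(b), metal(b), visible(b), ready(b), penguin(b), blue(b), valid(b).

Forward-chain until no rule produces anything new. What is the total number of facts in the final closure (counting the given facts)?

20

Round 1 — R2, R4, R5, R7, R10, derive locked(b), large(b), flies(b), has_feathers(b), swims(b).
Round 2 — R8, derive stale(b).
Round 3 — R1, R3, derive open(b), bird(b).
Round 4 — R6, derive hot(b).
Closure: {bird(b), blue(b), flagged(b), flies(b), green(b), has_feathers(b), hot(b), large(b), locked(b), mammal(b), metal(b), open(b), penguin(b), ready(b), red(b), small(b), stale(b), swims(b), valid(b), visible(b)} — 20 facts.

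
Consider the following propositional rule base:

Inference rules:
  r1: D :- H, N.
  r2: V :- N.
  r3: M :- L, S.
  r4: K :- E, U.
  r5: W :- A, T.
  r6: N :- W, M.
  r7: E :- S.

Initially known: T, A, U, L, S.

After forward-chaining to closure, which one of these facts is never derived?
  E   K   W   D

D

Round 1 — r3, r5, r7, derive M, W, E.
Round 2 — r4, r6, derive K, N.
Round 3 — r2, derive V.
Derived: W (round 1), E (round 1), K (round 2). D never appears in any round.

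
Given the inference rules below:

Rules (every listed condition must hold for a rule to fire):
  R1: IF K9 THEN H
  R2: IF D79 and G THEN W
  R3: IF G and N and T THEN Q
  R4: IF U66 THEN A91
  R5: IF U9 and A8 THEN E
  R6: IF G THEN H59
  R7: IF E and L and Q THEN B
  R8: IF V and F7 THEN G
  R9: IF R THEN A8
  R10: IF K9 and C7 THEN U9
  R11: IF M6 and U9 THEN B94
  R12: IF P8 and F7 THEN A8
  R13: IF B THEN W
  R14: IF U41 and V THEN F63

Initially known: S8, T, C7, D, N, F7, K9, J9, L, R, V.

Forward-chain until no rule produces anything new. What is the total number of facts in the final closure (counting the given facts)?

20

[1] R1 [IF K9 THEN H]; R8 [IF V and F7 THEN G]; R9 [IF R THEN A8]; R10 [IF K9 and C7 THEN U9]. ⇒ new: H, G, A8, U9.
[2] R3 [IF G and N and T THEN Q]; R5 [IF U9 and A8 THEN E]; R6 [IF G THEN H59]. ⇒ new: Q, E, H59.
[3] R7 [IF E and L and Q THEN B]. ⇒ new: B.
[4] R13 [IF B THEN W]. ⇒ new: W.
Closure: {A8, B, C7, D, E, F7, G, H, H59, J9, K9, L, N, Q, R, S8, T, U9, V, W} — 20 facts.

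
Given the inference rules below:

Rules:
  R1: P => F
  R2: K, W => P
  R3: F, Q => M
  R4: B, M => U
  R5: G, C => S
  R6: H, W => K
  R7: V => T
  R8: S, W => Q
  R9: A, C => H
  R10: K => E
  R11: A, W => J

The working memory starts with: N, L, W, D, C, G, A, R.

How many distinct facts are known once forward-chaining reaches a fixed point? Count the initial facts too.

[1] R5 [G, C => S]; R9 [A, C => H]; R11 [A, W => J]. ⇒ new: S, H, J.
[2] R6 [H, W => K]; R8 [S, W => Q]. ⇒ new: K, Q.
[3] R2 [K, W => P]; R10 [K => E]. ⇒ new: P, E.
[4] R1 [P => F]. ⇒ new: F.
[5] R3 [F, Q => M]. ⇒ new: M.
Closure: {A, C, D, E, F, G, H, J, K, L, M, N, P, Q, R, S, W} — 17 facts.

17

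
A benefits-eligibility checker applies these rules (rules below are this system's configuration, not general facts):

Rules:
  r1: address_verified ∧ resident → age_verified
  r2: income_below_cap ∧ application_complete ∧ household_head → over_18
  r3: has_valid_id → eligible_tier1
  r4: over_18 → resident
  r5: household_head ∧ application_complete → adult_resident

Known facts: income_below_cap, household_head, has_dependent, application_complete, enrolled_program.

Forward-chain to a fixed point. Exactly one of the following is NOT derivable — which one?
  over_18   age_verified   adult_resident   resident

age_verified

Round 1: r2 [income_below_cap ∧ application_complete ∧ household_head → over_18]; r5 [household_head ∧ application_complete → adult_resident]. Adds over_18, adult_resident.
Round 2: r4 [over_18 → resident]. Adds resident.
Derived: adult_resident (round 1), resident (round 2), over_18 (round 1). age_verified never appears in any round.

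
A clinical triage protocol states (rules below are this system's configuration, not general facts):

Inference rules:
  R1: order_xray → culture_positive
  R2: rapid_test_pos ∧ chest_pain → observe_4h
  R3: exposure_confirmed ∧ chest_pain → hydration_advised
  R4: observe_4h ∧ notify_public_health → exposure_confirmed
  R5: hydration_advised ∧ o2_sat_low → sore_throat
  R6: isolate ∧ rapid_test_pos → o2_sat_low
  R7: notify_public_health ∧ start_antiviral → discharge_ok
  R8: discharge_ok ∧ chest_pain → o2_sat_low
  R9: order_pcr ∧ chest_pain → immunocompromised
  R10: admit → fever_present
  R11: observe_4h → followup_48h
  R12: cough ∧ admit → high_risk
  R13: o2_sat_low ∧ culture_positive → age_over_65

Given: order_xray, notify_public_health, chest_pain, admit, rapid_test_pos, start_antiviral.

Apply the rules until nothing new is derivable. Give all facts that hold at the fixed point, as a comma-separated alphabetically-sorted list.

admit, age_over_65, chest_pain, culture_positive, discharge_ok, exposure_confirmed, fever_present, followup_48h, hydration_advised, notify_public_health, o2_sat_low, observe_4h, order_xray, rapid_test_pos, sore_throat, start_antiviral

Round 1: R1 [order_xray → culture_positive]; R2 [rapid_test_pos ∧ chest_pain → observe_4h]; R7 [notify_public_health ∧ start_antiviral → discharge_ok]; R10 [admit → fever_present]. Adds culture_positive, observe_4h, discharge_ok, fever_present.
Round 2: R4 [observe_4h ∧ notify_public_health → exposure_confirmed]; R8 [discharge_ok ∧ chest_pain → o2_sat_low]; R11 [observe_4h → followup_48h]. Adds exposure_confirmed, o2_sat_low, followup_48h.
Round 3: R3 [exposure_confirmed ∧ chest_pain → hydration_advised]; R13 [o2_sat_low ∧ culture_positive → age_over_65]. Adds hydration_advised, age_over_65.
Round 4: R5 [hydration_advised ∧ o2_sat_low → sore_throat]. Adds sore_throat.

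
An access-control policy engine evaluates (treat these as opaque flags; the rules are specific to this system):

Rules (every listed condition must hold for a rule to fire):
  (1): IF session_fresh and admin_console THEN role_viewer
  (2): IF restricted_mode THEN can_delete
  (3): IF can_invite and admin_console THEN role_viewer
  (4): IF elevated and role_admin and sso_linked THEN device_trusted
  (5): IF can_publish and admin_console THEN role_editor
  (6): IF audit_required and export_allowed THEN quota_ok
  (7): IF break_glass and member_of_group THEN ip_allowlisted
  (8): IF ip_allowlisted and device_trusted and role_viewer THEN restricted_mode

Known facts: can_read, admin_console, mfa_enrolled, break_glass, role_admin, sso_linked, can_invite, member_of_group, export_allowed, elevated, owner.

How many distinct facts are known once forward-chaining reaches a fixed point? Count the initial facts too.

Round 1 fires (3), (4), (7), giving role_viewer, device_trusted, ip_allowlisted.
Round 2 fires (8), giving restricted_mode.
Round 3 fires (2), giving can_delete.
Closure: {admin_console, break_glass, can_delete, can_invite, can_read, device_trusted, elevated, export_allowed, ip_allowlisted, member_of_group, mfa_enrolled, owner, restricted_mode, role_admin, role_viewer, sso_linked} — 16 facts.

16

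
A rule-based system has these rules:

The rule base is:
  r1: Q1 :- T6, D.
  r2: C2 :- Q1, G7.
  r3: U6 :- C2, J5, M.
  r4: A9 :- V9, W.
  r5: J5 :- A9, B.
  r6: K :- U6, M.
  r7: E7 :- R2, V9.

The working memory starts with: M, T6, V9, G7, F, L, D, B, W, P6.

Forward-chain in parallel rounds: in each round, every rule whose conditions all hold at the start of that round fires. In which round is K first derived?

[1] r1 [Q1 :- T6, D.]; r4 [A9 :- V9, W.]. ⇒ new: Q1, A9.
[2] r2 [C2 :- Q1, G7.]; r5 [J5 :- A9, B.]. ⇒ new: C2, J5.
[3] r3 [U6 :- C2, J5, M.]. ⇒ new: U6.
[4] r6 [K :- U6, M.]. ⇒ new: K.
K first appears in round 4.

4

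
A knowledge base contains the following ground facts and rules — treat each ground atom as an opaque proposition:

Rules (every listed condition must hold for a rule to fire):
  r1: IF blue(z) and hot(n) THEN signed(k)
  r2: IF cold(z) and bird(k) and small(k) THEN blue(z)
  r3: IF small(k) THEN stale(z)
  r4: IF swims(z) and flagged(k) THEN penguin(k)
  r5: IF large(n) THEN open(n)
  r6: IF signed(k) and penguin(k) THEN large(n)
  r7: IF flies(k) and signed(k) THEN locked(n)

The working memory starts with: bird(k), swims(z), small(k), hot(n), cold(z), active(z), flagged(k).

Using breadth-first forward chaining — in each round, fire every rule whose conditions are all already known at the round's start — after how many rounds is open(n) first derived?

Round 1 — r2, r3, r4, derive blue(z), stale(z), penguin(k).
Round 2 — r1, derive signed(k).
Round 3 — r6, derive large(n).
Round 4 — r5, derive open(n).
open(n) first appears in round 4.

4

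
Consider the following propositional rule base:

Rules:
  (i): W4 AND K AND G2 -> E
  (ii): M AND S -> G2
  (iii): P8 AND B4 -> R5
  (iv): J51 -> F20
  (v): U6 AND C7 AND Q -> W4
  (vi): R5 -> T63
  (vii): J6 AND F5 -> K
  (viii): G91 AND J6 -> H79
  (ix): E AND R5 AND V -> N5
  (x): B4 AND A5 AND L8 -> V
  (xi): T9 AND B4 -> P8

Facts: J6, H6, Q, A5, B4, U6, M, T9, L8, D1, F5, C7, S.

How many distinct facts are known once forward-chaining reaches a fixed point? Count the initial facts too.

Round 1 fires (ii), (v), (vii), (x), (xi), giving G2, W4, K, V, P8.
Round 2 fires (i), (iii), giving E, R5.
Round 3 fires (vi), (ix), giving T63, N5.
Closure: {A5, B4, C7, D1, E, F5, G2, H6, J6, K, L8, M, N5, P8, Q, R5, S, T63, T9, U6, V, W4} — 22 facts.

22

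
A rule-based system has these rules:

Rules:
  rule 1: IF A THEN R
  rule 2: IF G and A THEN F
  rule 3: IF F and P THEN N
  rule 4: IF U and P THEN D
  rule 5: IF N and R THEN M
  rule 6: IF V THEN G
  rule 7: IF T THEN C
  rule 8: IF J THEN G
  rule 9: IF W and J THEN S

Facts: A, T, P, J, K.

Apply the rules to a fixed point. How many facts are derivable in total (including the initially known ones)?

11

[1] rule 1 [IF A THEN R]; rule 7 [IF T THEN C]; rule 8 [IF J THEN G]. ⇒ new: R, C, G.
[2] rule 2 [IF G and A THEN F]. ⇒ new: F.
[3] rule 3 [IF F and P THEN N]. ⇒ new: N.
[4] rule 5 [IF N and R THEN M]. ⇒ new: M.
Closure: {A, C, F, G, J, K, M, N, P, R, T} — 11 facts.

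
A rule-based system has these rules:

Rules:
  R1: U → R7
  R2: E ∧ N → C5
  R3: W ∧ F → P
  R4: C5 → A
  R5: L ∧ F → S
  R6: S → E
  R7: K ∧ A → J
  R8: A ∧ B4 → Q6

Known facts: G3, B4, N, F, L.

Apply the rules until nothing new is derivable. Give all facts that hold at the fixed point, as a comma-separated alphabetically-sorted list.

Round 1: R5 [L ∧ F → S]. Adds S.
Round 2: R6 [S → E]. Adds E.
Round 3: R2 [E ∧ N → C5]. Adds C5.
Round 4: R4 [C5 → A]. Adds A.
Round 5: R8 [A ∧ B4 → Q6]. Adds Q6.

A, B4, C5, E, F, G3, L, N, Q6, S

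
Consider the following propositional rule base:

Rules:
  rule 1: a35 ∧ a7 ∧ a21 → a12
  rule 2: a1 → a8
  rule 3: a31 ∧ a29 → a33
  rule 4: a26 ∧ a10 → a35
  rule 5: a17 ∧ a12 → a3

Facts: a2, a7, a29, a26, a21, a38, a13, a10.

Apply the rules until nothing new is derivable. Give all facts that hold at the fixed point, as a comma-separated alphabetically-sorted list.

a10, a12, a13, a2, a21, a26, a29, a35, a38, a7

Round 1 — rule 4, derive a35.
Round 2 — rule 1, derive a12.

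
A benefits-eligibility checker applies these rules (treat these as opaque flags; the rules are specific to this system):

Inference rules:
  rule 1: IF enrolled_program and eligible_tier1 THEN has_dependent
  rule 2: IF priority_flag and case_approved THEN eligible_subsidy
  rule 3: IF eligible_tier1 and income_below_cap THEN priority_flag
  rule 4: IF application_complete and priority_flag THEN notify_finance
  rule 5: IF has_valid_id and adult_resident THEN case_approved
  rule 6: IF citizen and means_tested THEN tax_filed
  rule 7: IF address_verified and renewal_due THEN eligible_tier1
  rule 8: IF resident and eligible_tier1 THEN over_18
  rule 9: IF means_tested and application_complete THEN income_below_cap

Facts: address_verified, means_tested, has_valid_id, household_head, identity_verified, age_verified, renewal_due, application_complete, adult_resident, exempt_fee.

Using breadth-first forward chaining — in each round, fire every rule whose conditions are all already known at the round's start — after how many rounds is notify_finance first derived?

Round 1: rule 5 [IF has_valid_id and adult_resident THEN case_approved]; rule 7 [IF address_verified and renewal_due THEN eligible_tier1]; rule 9 [IF means_tested and application_complete THEN income_below_cap]. New: case_approved, eligible_tier1, income_below_cap.
Round 2: rule 3 [IF eligible_tier1 and income_below_cap THEN priority_flag]. New: priority_flag.
Round 3: rule 2 [IF priority_flag and case_approved THEN eligible_subsidy]; rule 4 [IF application_complete and priority_flag THEN notify_finance]. New: eligible_subsidy, notify_finance.
notify_finance first appears in round 3.

3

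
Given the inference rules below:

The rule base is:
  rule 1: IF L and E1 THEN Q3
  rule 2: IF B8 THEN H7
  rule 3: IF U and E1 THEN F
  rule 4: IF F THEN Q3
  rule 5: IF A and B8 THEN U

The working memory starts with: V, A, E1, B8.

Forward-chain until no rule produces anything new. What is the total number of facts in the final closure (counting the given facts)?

8

[1] rule 2 [IF B8 THEN H7]; rule 5 [IF A and B8 THEN U]. ⇒ new: H7, U.
[2] rule 3 [IF U and E1 THEN F]. ⇒ new: F.
[3] rule 4 [IF F THEN Q3]. ⇒ new: Q3.
Closure: {A, B8, E1, F, H7, Q3, U, V} — 8 facts.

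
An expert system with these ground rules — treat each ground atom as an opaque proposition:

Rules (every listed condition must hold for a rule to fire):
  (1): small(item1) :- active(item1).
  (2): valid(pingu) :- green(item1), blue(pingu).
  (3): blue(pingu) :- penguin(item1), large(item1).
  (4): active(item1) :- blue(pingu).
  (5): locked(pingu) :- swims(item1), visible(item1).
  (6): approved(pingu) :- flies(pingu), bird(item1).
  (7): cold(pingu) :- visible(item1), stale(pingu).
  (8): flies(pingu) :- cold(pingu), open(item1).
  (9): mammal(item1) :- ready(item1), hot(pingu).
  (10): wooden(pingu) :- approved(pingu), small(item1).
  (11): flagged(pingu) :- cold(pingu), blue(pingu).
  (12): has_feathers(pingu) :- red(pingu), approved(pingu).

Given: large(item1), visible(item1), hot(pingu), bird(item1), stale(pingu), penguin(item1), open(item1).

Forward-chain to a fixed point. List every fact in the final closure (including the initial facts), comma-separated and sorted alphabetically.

Round 1: (3) [blue(pingu) :- penguin(item1), large(item1).]; (7) [cold(pingu) :- visible(item1), stale(pingu).]. Adds blue(pingu), cold(pingu).
Round 2: (4) [active(item1) :- blue(pingu).]; (8) [flies(pingu) :- cold(pingu), open(item1).]; (11) [flagged(pingu) :- cold(pingu), blue(pingu).]. Adds active(item1), flies(pingu), flagged(pingu).
Round 3: (1) [small(item1) :- active(item1).]; (6) [approved(pingu) :- flies(pingu), bird(item1).]. Adds small(item1), approved(pingu).
Round 4: (10) [wooden(pingu) :- approved(pingu), small(item1).]. Adds wooden(pingu).

active(item1), approved(pingu), bird(item1), blue(pingu), cold(pingu), flagged(pingu), flies(pingu), hot(pingu), large(item1), open(item1), penguin(item1), small(item1), stale(pingu), visible(item1), wooden(pingu)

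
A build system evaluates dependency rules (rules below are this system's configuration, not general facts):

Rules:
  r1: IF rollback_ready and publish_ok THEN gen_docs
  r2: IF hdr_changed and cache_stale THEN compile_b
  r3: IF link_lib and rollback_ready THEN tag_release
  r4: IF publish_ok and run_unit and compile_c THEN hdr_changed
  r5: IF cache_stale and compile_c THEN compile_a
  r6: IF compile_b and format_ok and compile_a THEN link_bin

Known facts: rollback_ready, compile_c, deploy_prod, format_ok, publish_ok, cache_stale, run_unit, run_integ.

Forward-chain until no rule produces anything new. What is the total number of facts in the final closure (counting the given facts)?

Round 1: r1 [IF rollback_ready and publish_ok THEN gen_docs]; r4 [IF publish_ok and run_unit and compile_c THEN hdr_changed]; r5 [IF cache_stale and compile_c THEN compile_a]. New: gen_docs, hdr_changed, compile_a.
Round 2: r2 [IF hdr_changed and cache_stale THEN compile_b]. New: compile_b.
Round 3: r6 [IF compile_b and format_ok and compile_a THEN link_bin]. New: link_bin.
Closure: {cache_stale, compile_a, compile_b, compile_c, deploy_prod, format_ok, gen_docs, hdr_changed, link_bin, publish_ok, rollback_ready, run_integ, run_unit} — 13 facts.

13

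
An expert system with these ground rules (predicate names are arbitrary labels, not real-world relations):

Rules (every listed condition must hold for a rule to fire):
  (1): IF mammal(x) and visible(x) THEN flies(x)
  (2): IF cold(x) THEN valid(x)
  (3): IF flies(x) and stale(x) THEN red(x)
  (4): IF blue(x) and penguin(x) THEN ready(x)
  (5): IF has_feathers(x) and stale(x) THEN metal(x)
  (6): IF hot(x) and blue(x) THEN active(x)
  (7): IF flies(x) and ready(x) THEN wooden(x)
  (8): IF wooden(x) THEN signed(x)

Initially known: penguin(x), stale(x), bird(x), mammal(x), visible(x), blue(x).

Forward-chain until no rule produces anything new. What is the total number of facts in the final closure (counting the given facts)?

Round 1: (1) [IF mammal(x) and visible(x) THEN flies(x)]; (4) [IF blue(x) and penguin(x) THEN ready(x)]. Adds flies(x), ready(x).
Round 2: (3) [IF flies(x) and stale(x) THEN red(x)]; (7) [IF flies(x) and ready(x) THEN wooden(x)]. Adds red(x), wooden(x).
Round 3: (8) [IF wooden(x) THEN signed(x)]. Adds signed(x).
Closure: {bird(x), blue(x), flies(x), mammal(x), penguin(x), ready(x), red(x), signed(x), stale(x), visible(x), wooden(x)} — 11 facts.

11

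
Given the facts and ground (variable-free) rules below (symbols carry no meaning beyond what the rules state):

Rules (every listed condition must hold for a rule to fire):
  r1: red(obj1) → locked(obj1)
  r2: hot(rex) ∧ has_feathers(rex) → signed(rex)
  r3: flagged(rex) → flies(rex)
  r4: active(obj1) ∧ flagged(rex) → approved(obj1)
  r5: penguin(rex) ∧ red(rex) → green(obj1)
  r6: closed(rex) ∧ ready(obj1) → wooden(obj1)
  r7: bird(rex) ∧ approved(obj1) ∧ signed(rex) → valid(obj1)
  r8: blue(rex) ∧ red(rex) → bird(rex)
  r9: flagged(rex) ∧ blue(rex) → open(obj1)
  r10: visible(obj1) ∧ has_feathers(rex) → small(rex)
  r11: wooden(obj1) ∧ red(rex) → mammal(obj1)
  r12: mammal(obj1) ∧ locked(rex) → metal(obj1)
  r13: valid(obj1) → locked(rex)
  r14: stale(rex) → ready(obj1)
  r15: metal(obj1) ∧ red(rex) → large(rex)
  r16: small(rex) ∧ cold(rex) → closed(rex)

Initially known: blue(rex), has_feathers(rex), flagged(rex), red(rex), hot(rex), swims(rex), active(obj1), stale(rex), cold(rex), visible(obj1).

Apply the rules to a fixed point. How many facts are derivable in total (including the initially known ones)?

Round 1 fires r2, r3, r4, r8, r9, r10, r14, giving signed(rex), flies(rex), approved(obj1), bird(rex), open(obj1), small(rex), ready(obj1).
Round 2 fires r7, r16, giving valid(obj1), closed(rex).
Round 3 fires r6, r13, giving wooden(obj1), locked(rex).
Round 4 fires r11, giving mammal(obj1).
Round 5 fires r12, giving metal(obj1).
Round 6 fires r15, giving large(rex).
Closure: {active(obj1), approved(obj1), bird(rex), blue(rex), closed(rex), cold(rex), flagged(rex), flies(rex), has_feathers(rex), hot(rex), large(rex), locked(rex), mammal(obj1), metal(obj1), open(obj1), ready(obj1), red(rex), signed(rex), small(rex), stale(rex), swims(rex), valid(obj1), visible(obj1), wooden(obj1)} — 24 facts.

24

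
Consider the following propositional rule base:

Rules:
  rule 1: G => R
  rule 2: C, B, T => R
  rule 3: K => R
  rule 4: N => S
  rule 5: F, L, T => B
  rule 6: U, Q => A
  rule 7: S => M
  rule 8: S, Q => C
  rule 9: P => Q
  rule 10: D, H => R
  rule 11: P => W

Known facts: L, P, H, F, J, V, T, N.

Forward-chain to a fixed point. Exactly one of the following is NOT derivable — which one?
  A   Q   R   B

A

Round 1 — rule 4, rule 5, rule 9, rule 11, derive S, B, Q, W.
Round 2 — rule 7, rule 8, derive M, C.
Round 3 — rule 2, derive R.
Derived: R (round 3), B (round 1), Q (round 1). A never appears in any round.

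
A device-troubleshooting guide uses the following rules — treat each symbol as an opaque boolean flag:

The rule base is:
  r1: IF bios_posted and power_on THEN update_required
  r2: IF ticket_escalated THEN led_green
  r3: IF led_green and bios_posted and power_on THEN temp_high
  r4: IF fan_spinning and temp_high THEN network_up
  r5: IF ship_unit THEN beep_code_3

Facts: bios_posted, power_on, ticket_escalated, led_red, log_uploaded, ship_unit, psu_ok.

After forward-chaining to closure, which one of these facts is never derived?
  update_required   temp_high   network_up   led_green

network_up

Round 1: r1 [IF bios_posted and power_on THEN update_required]; r2 [IF ticket_escalated THEN led_green]; r5 [IF ship_unit THEN beep_code_3]. Adds update_required, led_green, beep_code_3.
Round 2: r3 [IF led_green and bios_posted and power_on THEN temp_high]. Adds temp_high.
Derived: update_required (round 1), led_green (round 1), temp_high (round 2). network_up never appears in any round.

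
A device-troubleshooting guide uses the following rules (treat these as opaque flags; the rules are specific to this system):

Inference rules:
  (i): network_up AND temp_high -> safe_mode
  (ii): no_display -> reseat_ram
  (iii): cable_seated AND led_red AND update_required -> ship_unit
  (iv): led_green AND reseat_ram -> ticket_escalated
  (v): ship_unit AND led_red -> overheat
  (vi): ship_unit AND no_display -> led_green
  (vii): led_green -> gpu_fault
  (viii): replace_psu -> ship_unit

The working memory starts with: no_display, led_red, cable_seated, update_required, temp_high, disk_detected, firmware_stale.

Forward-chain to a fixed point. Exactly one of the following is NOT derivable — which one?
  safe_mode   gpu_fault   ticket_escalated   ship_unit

Round 1: (ii) [no_display -> reseat_ram]; (iii) [cable_seated AND led_red AND update_required -> ship_unit]. Adds reseat_ram, ship_unit.
Round 2: (v) [ship_unit AND led_red -> overheat]; (vi) [ship_unit AND no_display -> led_green]. Adds overheat, led_green.
Round 3: (iv) [led_green AND reseat_ram -> ticket_escalated]; (vii) [led_green -> gpu_fault]. Adds ticket_escalated, gpu_fault.
Derived: gpu_fault (round 3), ship_unit (round 1), ticket_escalated (round 3). safe_mode never appears in any round.

safe_mode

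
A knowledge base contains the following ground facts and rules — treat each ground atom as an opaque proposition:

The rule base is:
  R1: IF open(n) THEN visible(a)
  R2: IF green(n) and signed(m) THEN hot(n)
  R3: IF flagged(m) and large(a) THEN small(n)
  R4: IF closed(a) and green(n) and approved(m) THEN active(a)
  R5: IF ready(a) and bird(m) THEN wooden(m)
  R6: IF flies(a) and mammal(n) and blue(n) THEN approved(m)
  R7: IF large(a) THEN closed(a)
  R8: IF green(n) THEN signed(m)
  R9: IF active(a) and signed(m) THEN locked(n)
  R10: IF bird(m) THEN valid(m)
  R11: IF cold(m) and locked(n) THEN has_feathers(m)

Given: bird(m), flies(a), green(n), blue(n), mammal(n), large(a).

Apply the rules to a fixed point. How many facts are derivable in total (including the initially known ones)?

Round 1: R6 [IF flies(a) and mammal(n) and blue(n) THEN approved(m)]; R7 [IF large(a) THEN closed(a)]; R8 [IF green(n) THEN signed(m)]; R10 [IF bird(m) THEN valid(m)]. Adds approved(m), closed(a), signed(m), valid(m).
Round 2: R2 [IF green(n) and signed(m) THEN hot(n)]; R4 [IF closed(a) and green(n) and approved(m) THEN active(a)]. Adds hot(n), active(a).
Round 3: R9 [IF active(a) and signed(m) THEN locked(n)]. Adds locked(n).
Closure: {active(a), approved(m), bird(m), blue(n), closed(a), flies(a), green(n), hot(n), large(a), locked(n), mammal(n), signed(m), valid(m)} — 13 facts.

13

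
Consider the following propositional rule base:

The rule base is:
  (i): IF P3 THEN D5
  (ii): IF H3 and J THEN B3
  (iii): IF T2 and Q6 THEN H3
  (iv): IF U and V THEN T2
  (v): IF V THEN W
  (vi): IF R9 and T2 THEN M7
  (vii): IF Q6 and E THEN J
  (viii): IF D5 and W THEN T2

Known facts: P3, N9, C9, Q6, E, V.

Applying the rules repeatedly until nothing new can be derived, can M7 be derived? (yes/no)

no

[1] (i) [IF P3 THEN D5]; (v) [IF V THEN W]; (vii) [IF Q6 and E THEN J]. ⇒ new: D5, W, J.
[2] (viii) [IF D5 and W THEN T2]. ⇒ new: T2.
[3] (iii) [IF T2 and Q6 THEN H3]. ⇒ new: H3.
[4] (ii) [IF H3 and J THEN B3]. ⇒ new: B3.
Fixed point reached. M7 is concluded only by (vi); (vi) needs R9 (never derived).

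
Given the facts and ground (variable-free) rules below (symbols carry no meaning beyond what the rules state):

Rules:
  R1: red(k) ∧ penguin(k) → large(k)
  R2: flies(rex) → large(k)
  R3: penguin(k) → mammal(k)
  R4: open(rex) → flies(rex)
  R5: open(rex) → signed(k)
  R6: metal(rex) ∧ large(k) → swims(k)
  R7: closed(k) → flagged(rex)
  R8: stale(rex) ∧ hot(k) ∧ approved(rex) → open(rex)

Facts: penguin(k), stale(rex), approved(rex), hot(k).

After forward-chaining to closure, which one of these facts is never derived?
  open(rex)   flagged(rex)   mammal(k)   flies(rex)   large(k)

[1] R3 [penguin(k) → mammal(k)]; R8 [stale(rex) ∧ hot(k) ∧ approved(rex) → open(rex)]. ⇒ new: mammal(k), open(rex).
[2] R4 [open(rex) → flies(rex)]; R5 [open(rex) → signed(k)]. ⇒ new: flies(rex), signed(k).
[3] R2 [flies(rex) → large(k)]. ⇒ new: large(k).
Derived: flies(rex) (round 2), large(k) (round 3), mammal(k) (round 1), open(rex) (round 1). flagged(rex) never appears in any round.

flagged(rex)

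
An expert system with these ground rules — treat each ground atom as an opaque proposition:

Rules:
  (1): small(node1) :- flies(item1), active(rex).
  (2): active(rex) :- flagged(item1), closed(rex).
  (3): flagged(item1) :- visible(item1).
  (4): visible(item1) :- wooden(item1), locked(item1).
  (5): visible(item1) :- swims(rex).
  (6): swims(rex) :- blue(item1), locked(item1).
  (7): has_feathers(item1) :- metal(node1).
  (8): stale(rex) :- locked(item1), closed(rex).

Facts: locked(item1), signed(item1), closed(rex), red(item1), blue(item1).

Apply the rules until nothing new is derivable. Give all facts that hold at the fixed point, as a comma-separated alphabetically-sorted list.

active(rex), blue(item1), closed(rex), flagged(item1), locked(item1), red(item1), signed(item1), stale(rex), swims(rex), visible(item1)

Round 1: (6) [swims(rex) :- blue(item1), locked(item1).]; (8) [stale(rex) :- locked(item1), closed(rex).]. Adds swims(rex), stale(rex).
Round 2: (5) [visible(item1) :- swims(rex).]. Adds visible(item1).
Round 3: (3) [flagged(item1) :- visible(item1).]. Adds flagged(item1).
Round 4: (2) [active(rex) :- flagged(item1), closed(rex).]. Adds active(rex).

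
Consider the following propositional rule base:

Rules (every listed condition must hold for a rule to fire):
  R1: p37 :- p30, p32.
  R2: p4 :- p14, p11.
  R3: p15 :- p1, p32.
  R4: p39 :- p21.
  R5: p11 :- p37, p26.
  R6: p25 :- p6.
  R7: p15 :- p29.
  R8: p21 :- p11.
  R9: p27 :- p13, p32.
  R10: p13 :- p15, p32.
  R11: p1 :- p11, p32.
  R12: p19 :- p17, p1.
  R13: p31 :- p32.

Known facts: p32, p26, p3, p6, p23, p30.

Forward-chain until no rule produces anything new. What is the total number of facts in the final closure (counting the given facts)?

Round 1 fires R1, R6, R13, giving p37, p25, p31.
Round 2 fires R5, giving p11.
Round 3 fires R8, R11, giving p21, p1.
Round 4 fires R3, R4, giving p15, p39.
Round 5 fires R10, giving p13.
Round 6 fires R9, giving p27.
Closure: {p1, p11, p13, p15, p21, p23, p25, p26, p27, p3, p30, p31, p32, p37, p39, p6} — 16 facts.

16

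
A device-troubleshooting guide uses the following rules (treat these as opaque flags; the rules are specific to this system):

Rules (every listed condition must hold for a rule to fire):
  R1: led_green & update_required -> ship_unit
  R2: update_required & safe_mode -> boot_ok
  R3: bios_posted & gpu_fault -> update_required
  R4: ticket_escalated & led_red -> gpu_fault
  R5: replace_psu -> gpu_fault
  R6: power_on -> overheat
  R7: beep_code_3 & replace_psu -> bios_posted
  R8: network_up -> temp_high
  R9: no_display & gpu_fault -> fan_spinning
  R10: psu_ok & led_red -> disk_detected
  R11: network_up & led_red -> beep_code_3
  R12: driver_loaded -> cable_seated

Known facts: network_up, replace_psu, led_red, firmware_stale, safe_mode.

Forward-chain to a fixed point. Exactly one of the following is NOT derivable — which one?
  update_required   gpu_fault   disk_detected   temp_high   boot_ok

Round 1 fires R5, R8, R11, giving gpu_fault, temp_high, beep_code_3.
Round 2 fires R7, giving bios_posted.
Round 3 fires R3, giving update_required.
Round 4 fires R2, giving boot_ok.
Derived: temp_high (round 1), update_required (round 3), boot_ok (round 4), gpu_fault (round 1). disk_detected never appears in any round.

disk_detected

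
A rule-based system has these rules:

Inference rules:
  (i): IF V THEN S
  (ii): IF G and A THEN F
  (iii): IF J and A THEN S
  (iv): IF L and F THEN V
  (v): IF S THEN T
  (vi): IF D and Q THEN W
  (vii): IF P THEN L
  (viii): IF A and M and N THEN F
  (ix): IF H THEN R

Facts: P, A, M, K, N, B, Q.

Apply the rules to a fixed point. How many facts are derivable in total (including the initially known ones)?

Round 1 — (vii), (viii), derive L, F.
Round 2 — (iv), derive V.
Round 3 — (i), derive S.
Round 4 — (v), derive T.
Closure: {A, B, F, K, L, M, N, P, Q, S, T, V} — 12 facts.

12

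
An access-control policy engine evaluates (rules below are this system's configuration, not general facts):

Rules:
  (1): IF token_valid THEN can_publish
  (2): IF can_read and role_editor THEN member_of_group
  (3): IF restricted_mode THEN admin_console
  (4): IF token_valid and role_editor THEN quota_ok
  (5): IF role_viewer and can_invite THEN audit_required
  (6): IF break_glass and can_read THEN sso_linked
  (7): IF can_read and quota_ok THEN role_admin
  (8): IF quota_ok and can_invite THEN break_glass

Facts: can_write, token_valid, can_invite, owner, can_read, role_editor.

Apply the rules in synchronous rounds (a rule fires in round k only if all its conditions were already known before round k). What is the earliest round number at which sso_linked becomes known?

3

Round 1 — (1), (2), (4), derive can_publish, member_of_group, quota_ok.
Round 2 — (7), (8), derive role_admin, break_glass.
Round 3 — (6), derive sso_linked.
sso_linked first appears in round 3.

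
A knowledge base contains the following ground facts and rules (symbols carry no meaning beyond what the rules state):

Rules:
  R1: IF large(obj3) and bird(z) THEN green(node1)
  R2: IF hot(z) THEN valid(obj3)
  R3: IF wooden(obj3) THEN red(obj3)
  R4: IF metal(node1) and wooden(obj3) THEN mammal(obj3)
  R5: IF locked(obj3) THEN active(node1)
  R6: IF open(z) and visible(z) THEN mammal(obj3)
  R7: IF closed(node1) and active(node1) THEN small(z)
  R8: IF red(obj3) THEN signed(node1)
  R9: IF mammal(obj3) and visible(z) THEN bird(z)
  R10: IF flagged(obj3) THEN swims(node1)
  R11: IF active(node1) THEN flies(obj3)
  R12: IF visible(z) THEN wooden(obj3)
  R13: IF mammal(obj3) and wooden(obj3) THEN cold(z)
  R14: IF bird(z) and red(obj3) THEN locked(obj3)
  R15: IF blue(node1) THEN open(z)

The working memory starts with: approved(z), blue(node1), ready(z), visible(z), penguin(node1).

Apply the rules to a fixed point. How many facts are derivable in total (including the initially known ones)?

[1] R12 [IF visible(z) THEN wooden(obj3)]; R15 [IF blue(node1) THEN open(z)]. ⇒ new: wooden(obj3), open(z).
[2] R3 [IF wooden(obj3) THEN red(obj3)]; R6 [IF open(z) and visible(z) THEN mammal(obj3)]. ⇒ new: red(obj3), mammal(obj3).
[3] R8 [IF red(obj3) THEN signed(node1)]; R9 [IF mammal(obj3) and visible(z) THEN bird(z)]; R13 [IF mammal(obj3) and wooden(obj3) THEN cold(z)]. ⇒ new: signed(node1), bird(z), cold(z).
[4] R14 [IF bird(z) and red(obj3) THEN locked(obj3)]. ⇒ new: locked(obj3).
[5] R5 [IF locked(obj3) THEN active(node1)]. ⇒ new: active(node1).
[6] R11 [IF active(node1) THEN flies(obj3)]. ⇒ new: flies(obj3).
Closure: {active(node1), approved(z), bird(z), blue(node1), cold(z), flies(obj3), locked(obj3), mammal(obj3), open(z), penguin(node1), ready(z), red(obj3), signed(node1), visible(z), wooden(obj3)} — 15 facts.

15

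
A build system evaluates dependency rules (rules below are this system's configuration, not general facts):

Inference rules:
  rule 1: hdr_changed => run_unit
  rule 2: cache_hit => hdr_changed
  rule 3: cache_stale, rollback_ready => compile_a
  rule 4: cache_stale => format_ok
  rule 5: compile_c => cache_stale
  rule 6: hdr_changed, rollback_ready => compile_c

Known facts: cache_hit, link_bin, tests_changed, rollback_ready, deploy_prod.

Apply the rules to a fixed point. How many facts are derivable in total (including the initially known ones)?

11

Round 1: rule 2 [cache_hit => hdr_changed]. Adds hdr_changed.
Round 2: rule 1 [hdr_changed => run_unit]; rule 6 [hdr_changed, rollback_ready => compile_c]. Adds run_unit, compile_c.
Round 3: rule 5 [compile_c => cache_stale]. Adds cache_stale.
Round 4: rule 3 [cache_stale, rollback_ready => compile_a]; rule 4 [cache_stale => format_ok]. Adds compile_a, format_ok.
Closure: {cache_hit, cache_stale, compile_a, compile_c, deploy_prod, format_ok, hdr_changed, link_bin, rollback_ready, run_unit, tests_changed} — 11 facts.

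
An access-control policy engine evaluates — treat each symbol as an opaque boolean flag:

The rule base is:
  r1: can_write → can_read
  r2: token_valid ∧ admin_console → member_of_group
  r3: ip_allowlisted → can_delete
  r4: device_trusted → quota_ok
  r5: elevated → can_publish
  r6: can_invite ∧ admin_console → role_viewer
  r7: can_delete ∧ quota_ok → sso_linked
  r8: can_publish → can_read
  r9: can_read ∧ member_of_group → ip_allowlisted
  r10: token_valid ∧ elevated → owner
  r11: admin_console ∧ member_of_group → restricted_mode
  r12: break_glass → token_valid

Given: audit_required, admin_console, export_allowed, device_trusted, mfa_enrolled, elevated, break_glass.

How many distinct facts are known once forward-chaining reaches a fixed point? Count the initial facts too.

Round 1 fires r4, r5, r12, giving quota_ok, can_publish, token_valid.
Round 2 fires r2, r8, r10, giving member_of_group, can_read, owner.
Round 3 fires r9, r11, giving ip_allowlisted, restricted_mode.
Round 4 fires r3, giving can_delete.
Round 5 fires r7, giving sso_linked.
Closure: {admin_console, audit_required, break_glass, can_delete, can_publish, can_read, device_trusted, elevated, export_allowed, ip_allowlisted, member_of_group, mfa_enrolled, owner, quota_ok, restricted_mode, sso_linked, token_valid} — 17 facts.

17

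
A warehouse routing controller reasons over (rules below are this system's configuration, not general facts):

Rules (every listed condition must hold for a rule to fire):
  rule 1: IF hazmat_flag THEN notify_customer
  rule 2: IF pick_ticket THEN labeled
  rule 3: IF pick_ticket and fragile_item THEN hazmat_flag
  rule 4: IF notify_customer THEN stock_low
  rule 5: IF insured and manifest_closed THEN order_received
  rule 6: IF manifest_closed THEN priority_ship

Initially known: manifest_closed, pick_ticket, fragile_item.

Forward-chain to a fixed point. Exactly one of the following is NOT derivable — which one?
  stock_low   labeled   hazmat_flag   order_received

order_received

Round 1: rule 2 [IF pick_ticket THEN labeled]; rule 3 [IF pick_ticket and fragile_item THEN hazmat_flag]; rule 6 [IF manifest_closed THEN priority_ship]. New: labeled, hazmat_flag, priority_ship.
Round 2: rule 1 [IF hazmat_flag THEN notify_customer]. New: notify_customer.
Round 3: rule 4 [IF notify_customer THEN stock_low]. New: stock_low.
Derived: labeled (round 1), stock_low (round 3), hazmat_flag (round 1). order_received never appears in any round.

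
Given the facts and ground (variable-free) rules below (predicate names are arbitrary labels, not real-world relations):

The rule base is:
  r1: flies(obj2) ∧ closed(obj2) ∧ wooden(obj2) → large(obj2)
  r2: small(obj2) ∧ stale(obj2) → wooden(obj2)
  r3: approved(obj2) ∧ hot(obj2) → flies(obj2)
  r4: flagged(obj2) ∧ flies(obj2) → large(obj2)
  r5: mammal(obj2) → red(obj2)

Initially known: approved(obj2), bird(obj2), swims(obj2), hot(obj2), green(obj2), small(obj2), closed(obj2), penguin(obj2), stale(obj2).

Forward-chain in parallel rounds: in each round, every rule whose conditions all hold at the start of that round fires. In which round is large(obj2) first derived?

Round 1: r2 [small(obj2) ∧ stale(obj2) → wooden(obj2)]; r3 [approved(obj2) ∧ hot(obj2) → flies(obj2)]. Adds wooden(obj2), flies(obj2).
Round 2: r1 [flies(obj2) ∧ closed(obj2) ∧ wooden(obj2) → large(obj2)]. Adds large(obj2).
large(obj2) first appears in round 2.

2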